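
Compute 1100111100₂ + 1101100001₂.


Align and add column by column (LSB to MSB, carry propagating):
  01100111100
+ 01101100001
  -----------
  col 0: 0 + 1 + 0 (carry in) = 1 → bit 1, carry out 0
  col 1: 0 + 0 + 0 (carry in) = 0 → bit 0, carry out 0
  col 2: 1 + 0 + 0 (carry in) = 1 → bit 1, carry out 0
  col 3: 1 + 0 + 0 (carry in) = 1 → bit 1, carry out 0
  col 4: 1 + 0 + 0 (carry in) = 1 → bit 1, carry out 0
  col 5: 1 + 1 + 0 (carry in) = 2 → bit 0, carry out 1
  col 6: 0 + 1 + 1 (carry in) = 2 → bit 0, carry out 1
  col 7: 0 + 0 + 1 (carry in) = 1 → bit 1, carry out 0
  col 8: 1 + 1 + 0 (carry in) = 2 → bit 0, carry out 1
  col 9: 1 + 1 + 1 (carry in) = 3 → bit 1, carry out 1
  col 10: 0 + 0 + 1 (carry in) = 1 → bit 1, carry out 0
Reading bits MSB→LSB: 11010011101
Strip leading zeros: 11010011101
= 11010011101


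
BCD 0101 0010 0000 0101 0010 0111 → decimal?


Each 4-bit group → digit:
  0101 → 5
  0010 → 2
  0000 → 0
  0101 → 5
  0010 → 2
  0111 → 7
= 520527


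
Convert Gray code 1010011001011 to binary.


Gray code: 1010011001011
MSB stays the same: 1
Each subsequent bit = prev_binary XOR current_gray:
  B[1] = 1 XOR 0 = 1
  B[2] = 1 XOR 1 = 0
  B[3] = 0 XOR 0 = 0
  B[4] = 0 XOR 0 = 0
  B[5] = 0 XOR 1 = 1
  B[6] = 1 XOR 1 = 0
  B[7] = 0 XOR 0 = 0
  B[8] = 0 XOR 0 = 0
  B[9] = 0 XOR 1 = 1
  B[10] = 1 XOR 0 = 1
  B[11] = 1 XOR 1 = 0
  B[12] = 0 XOR 1 = 1
= 1100010001101 (6285 decimal)


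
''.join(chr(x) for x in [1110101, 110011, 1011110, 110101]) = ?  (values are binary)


Codes (binary): 1110101 110011 1011110 110101
Per-code ASCII lookup:
  1110101 = 117  (range 97-122: lowercase, 117 - 97 = 20) → 'u'
  110011 = 51  (range 48-57: digits, 51 - 48 = 3) → '3'
  1011110 = 94  (special character) → '^'
  110101 = 53  (range 48-57: digits, 53 - 48 = 5) → '5'
= 'u3^5'


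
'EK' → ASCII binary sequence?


String: 'EK'  (2 characters)
Per-character ASCII lookup:
  'E': uppercase starts at 65: 'E' = 65 + 4 = 69 → 1000101
  'K': uppercase starts at 65: 'K' = 65 + 10 = 75 → 1001011
= 1000101 1001011


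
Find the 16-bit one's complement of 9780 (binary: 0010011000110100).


Original: 0010011000110100
Invert all bits:
  bit 0: 0 → 1
  bit 1: 0 → 1
  bit 2: 1 → 0
  bit 3: 0 → 1
  bit 4: 0 → 1
  bit 5: 1 → 0
  bit 6: 1 → 0
  bit 7: 0 → 1
  bit 8: 0 → 1
  bit 9: 0 → 1
  bit 10: 1 → 0
  bit 11: 1 → 0
  bit 12: 0 → 1
  bit 13: 1 → 0
  bit 14: 0 → 1
  bit 15: 0 → 1
= 1101100111001011


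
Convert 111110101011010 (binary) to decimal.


Positional values:
Bit 1: 1 × 2^1 = 2
Bit 3: 1 × 2^3 = 8
Bit 4: 1 × 2^4 = 16
Bit 6: 1 × 2^6 = 64
Bit 8: 1 × 2^8 = 256
Bit 10: 1 × 2^10 = 1024
Bit 11: 1 × 2^11 = 2048
Bit 12: 1 × 2^12 = 4096
Bit 13: 1 × 2^13 = 8192
Bit 14: 1 × 2^14 = 16384
Sum = 2 + 8 + 16 + 64 + 256 + 1024 + 2048 + 4096 + 8192 + 16384
= 32090


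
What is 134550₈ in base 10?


Positional values:
Position 0: 0 × 8^0 = 0
Position 1: 5 × 8^1 = 40
Position 2: 5 × 8^2 = 320
Position 3: 4 × 8^3 = 2048
Position 4: 3 × 8^4 = 12288
Position 5: 1 × 8^5 = 32768
Sum = 0 + 40 + 320 + 2048 + 12288 + 32768
= 47464


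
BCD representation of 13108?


Each digit → 4-bit binary:
  1 → 0001
  3 → 0011
  1 → 0001
  0 → 0000
  8 → 1000
= 0001 0011 0001 0000 1000


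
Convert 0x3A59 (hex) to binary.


Each hex digit → 4 binary bits:
  3 = 0011
  A = 1010
  5 = 0101
  9 = 1001
Concatenate: 0011 1010 0101 1001
= 0011101001011001


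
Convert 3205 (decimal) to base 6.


Divide by 6 repeatedly:
3205 ÷ 6 = 534 remainder 1
534 ÷ 6 = 89 remainder 0
89 ÷ 6 = 14 remainder 5
14 ÷ 6 = 2 remainder 2
2 ÷ 6 = 0 remainder 2
Reading remainders bottom-up:
= 22501


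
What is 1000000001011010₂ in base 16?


Group into 4-bit nibbles: 1000000001011010
  1000 = 8
  0000 = 0
  0101 = 5
  1010 = A
= 0x805A


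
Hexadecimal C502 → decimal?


Positional values:
Position 0: 2 × 16^0 = 2 × 1 = 2
Position 1: 0 × 16^1 = 0 × 16 = 0
Position 2: 5 × 16^2 = 5 × 256 = 1280
Position 3: C × 16^3 = 12 × 4096 = 49152
Sum = 2 + 0 + 1280 + 49152
= 50434


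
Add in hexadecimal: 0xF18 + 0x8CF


Align and add column by column (LSB to MSB, each column mod 16 with carry):
  0F18
+ 08CF
  ----
  col 0: 8(8) + F(15) + 0 (carry in) = 23 → 7(7), carry out 1
  col 1: 1(1) + C(12) + 1 (carry in) = 14 → E(14), carry out 0
  col 2: F(15) + 8(8) + 0 (carry in) = 23 → 7(7), carry out 1
  col 3: 0(0) + 0(0) + 1 (carry in) = 1 → 1(1), carry out 0
Reading digits MSB→LSB: 17E7
Strip leading zeros: 17E7
= 0x17E7


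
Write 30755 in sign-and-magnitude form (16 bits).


Sign bit: 0 (positive)
Magnitude: 30755 = 111100000100011
= 0111100000100011


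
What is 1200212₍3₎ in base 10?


Positional values (base 3):
  2 × 3^0 = 2 × 1 = 2
  1 × 3^1 = 1 × 3 = 3
  2 × 3^2 = 2 × 9 = 18
  0 × 3^3 = 0 × 27 = 0
  0 × 3^4 = 0 × 81 = 0
  2 × 3^5 = 2 × 243 = 486
  1 × 3^6 = 1 × 729 = 729
Sum = 2 + 3 + 18 + 0 + 0 + 486 + 729
= 1238


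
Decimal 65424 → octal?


Divide by 8 repeatedly:
65424 ÷ 8 = 8178 remainder 0
8178 ÷ 8 = 1022 remainder 2
1022 ÷ 8 = 127 remainder 6
127 ÷ 8 = 15 remainder 7
15 ÷ 8 = 1 remainder 7
1 ÷ 8 = 0 remainder 1
Reading remainders bottom-up:
= 0o177620


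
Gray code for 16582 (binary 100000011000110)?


Binary: 100000011000110
Gray code: G = B XOR (B >> 1)
B >> 1 = 010000001100011
100000011000110 XOR 010000001100011:
  1 XOR 0 = 1
  0 XOR 1 = 1
  0 XOR 0 = 0
  0 XOR 0 = 0
  0 XOR 0 = 0
  0 XOR 0 = 0
  0 XOR 0 = 0
  1 XOR 0 = 1
  1 XOR 1 = 0
  0 XOR 1 = 1
  0 XOR 0 = 0
  0 XOR 0 = 0
  1 XOR 0 = 1
  1 XOR 1 = 0
  0 XOR 1 = 1
= 110000010100101


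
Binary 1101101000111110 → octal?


Group into 3-bit groups: 001101101000111110
  001 = 1
  101 = 5
  101 = 5
  000 = 0
  111 = 7
  110 = 6
= 0o155076


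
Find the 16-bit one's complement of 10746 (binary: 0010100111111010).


Original: 0010100111111010
Invert all bits:
  bit 0: 0 → 1
  bit 1: 0 → 1
  bit 2: 1 → 0
  bit 3: 0 → 1
  bit 4: 1 → 0
  bit 5: 0 → 1
  bit 6: 0 → 1
  bit 7: 1 → 0
  bit 8: 1 → 0
  bit 9: 1 → 0
  bit 10: 1 → 0
  bit 11: 1 → 0
  bit 12: 1 → 0
  bit 13: 0 → 1
  bit 14: 1 → 0
  bit 15: 0 → 1
= 1101011000000101


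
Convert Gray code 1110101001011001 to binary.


Gray code: 1110101001011001
MSB stays the same: 1
Each subsequent bit = prev_binary XOR current_gray:
  B[1] = 1 XOR 1 = 0
  B[2] = 0 XOR 1 = 1
  B[3] = 1 XOR 0 = 1
  B[4] = 1 XOR 1 = 0
  B[5] = 0 XOR 0 = 0
  B[6] = 0 XOR 1 = 1
  B[7] = 1 XOR 0 = 1
  B[8] = 1 XOR 0 = 1
  B[9] = 1 XOR 1 = 0
  B[10] = 0 XOR 0 = 0
  B[11] = 0 XOR 1 = 1
  B[12] = 1 XOR 1 = 0
  B[13] = 0 XOR 0 = 0
  B[14] = 0 XOR 0 = 0
  B[15] = 0 XOR 1 = 1
= 1011001110010001 (45969 decimal)


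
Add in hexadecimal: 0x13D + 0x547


Align and add column by column (LSB to MSB, each column mod 16 with carry):
  013D
+ 0547
  ----
  col 0: D(13) + 7(7) + 0 (carry in) = 20 → 4(4), carry out 1
  col 1: 3(3) + 4(4) + 1 (carry in) = 8 → 8(8), carry out 0
  col 2: 1(1) + 5(5) + 0 (carry in) = 6 → 6(6), carry out 0
  col 3: 0(0) + 0(0) + 0 (carry in) = 0 → 0(0), carry out 0
Reading digits MSB→LSB: 0684
Strip leading zeros: 684
= 0x684


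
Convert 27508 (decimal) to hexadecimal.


Divide by 16 repeatedly:
27508 ÷ 16 = 1719 remainder 4 (4)
1719 ÷ 16 = 107 remainder 7 (7)
107 ÷ 16 = 6 remainder 11 (B)
6 ÷ 16 = 0 remainder 6 (6)
Reading remainders bottom-up:
= 0x6B74


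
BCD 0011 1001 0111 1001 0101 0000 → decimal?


Each 4-bit group → digit:
  0011 → 3
  1001 → 9
  0111 → 7
  1001 → 9
  0101 → 5
  0000 → 0
= 397950


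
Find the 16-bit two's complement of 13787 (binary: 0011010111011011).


Original: 0011010111011011
Step 1 - Invert all bits: 1100101000100100
Step 2 - Add 1: 1100101000100100 + 1
= 1100101000100101 (represents -13787)


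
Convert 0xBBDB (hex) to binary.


Each hex digit → 4 binary bits:
  B = 1011
  B = 1011
  D = 1101
  B = 1011
Concatenate: 1011 1011 1101 1011
= 1011101111011011


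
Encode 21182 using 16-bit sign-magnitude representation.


Sign bit: 0 (positive)
Magnitude: 21182 = 101001010111110
= 0101001010111110


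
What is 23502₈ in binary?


Each octal digit → 3 binary bits:
  2 = 010
  3 = 011
  5 = 101
  0 = 000
  2 = 010
Concatenate: 010 011 101 000 010
= 010011101000010


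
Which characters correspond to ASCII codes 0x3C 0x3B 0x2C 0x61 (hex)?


Codes (hex): 0x3C 0x3B 0x2C 0x61
Per-code ASCII lookup:
  0x3C = 60  (special character) → '<'
  0x3B = 59  (special character) → ';'
  0x2C = 44  (special character) → ','
  0x61 = 97  (range 97-122: lowercase, 97 - 97 = 0) → 'a'
= '<;,a'


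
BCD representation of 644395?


Each digit → 4-bit binary:
  6 → 0110
  4 → 0100
  4 → 0100
  3 → 0011
  9 → 1001
  5 → 0101
= 0110 0100 0100 0011 1001 0101


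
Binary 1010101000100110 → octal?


Group into 3-bit groups: 001010101000100110
  001 = 1
  010 = 2
  101 = 5
  000 = 0
  100 = 4
  110 = 6
= 0o125046


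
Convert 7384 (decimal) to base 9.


Divide by 9 repeatedly:
7384 ÷ 9 = 820 remainder 4
820 ÷ 9 = 91 remainder 1
91 ÷ 9 = 10 remainder 1
10 ÷ 9 = 1 remainder 1
1 ÷ 9 = 0 remainder 1
Reading remainders bottom-up:
= 11114


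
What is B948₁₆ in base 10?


Positional values:
Position 0: 8 × 16^0 = 8 × 1 = 8
Position 1: 4 × 16^1 = 4 × 16 = 64
Position 2: 9 × 16^2 = 9 × 256 = 2304
Position 3: B × 16^3 = 11 × 4096 = 45056
Sum = 8 + 64 + 2304 + 45056
= 47432


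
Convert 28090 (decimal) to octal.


Divide by 8 repeatedly:
28090 ÷ 8 = 3511 remainder 2
3511 ÷ 8 = 438 remainder 7
438 ÷ 8 = 54 remainder 6
54 ÷ 8 = 6 remainder 6
6 ÷ 8 = 0 remainder 6
Reading remainders bottom-up:
= 0o66672


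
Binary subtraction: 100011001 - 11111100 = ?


Align and subtract column by column (LSB to MSB, borrowing when needed):
  100011001
- 011111100
  ---------
  col 0: (1 - 0 borrow-in) - 0 → 1 - 0 = 1, borrow out 0
  col 1: (0 - 0 borrow-in) - 0 → 0 - 0 = 0, borrow out 0
  col 2: (0 - 0 borrow-in) - 1 → borrow from next column: (0+2) - 1 = 1, borrow out 1
  col 3: (1 - 1 borrow-in) - 1 → borrow from next column: (0+2) - 1 = 1, borrow out 1
  col 4: (1 - 1 borrow-in) - 1 → borrow from next column: (0+2) - 1 = 1, borrow out 1
  col 5: (0 - 1 borrow-in) - 1 → borrow from next column: (-1+2) - 1 = 0, borrow out 1
  col 6: (0 - 1 borrow-in) - 1 → borrow from next column: (-1+2) - 1 = 0, borrow out 1
  col 7: (0 - 1 borrow-in) - 1 → borrow from next column: (-1+2) - 1 = 0, borrow out 1
  col 8: (1 - 1 borrow-in) - 0 → 0 - 0 = 0, borrow out 0
Reading bits MSB→LSB: 000011101
Strip leading zeros: 11101
= 11101


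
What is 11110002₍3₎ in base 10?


Positional values (base 3):
  2 × 3^0 = 2 × 1 = 2
  0 × 3^1 = 0 × 3 = 0
  0 × 3^2 = 0 × 9 = 0
  0 × 3^3 = 0 × 27 = 0
  1 × 3^4 = 1 × 81 = 81
  1 × 3^5 = 1 × 243 = 243
  1 × 3^6 = 1 × 729 = 729
  1 × 3^7 = 1 × 2187 = 2187
Sum = 2 + 0 + 0 + 0 + 81 + 243 + 729 + 2187
= 3242


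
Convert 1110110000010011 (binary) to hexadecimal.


Group into 4-bit nibbles: 1110110000010011
  1110 = E
  1100 = C
  0001 = 1
  0011 = 3
= 0xEC13


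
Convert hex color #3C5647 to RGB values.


Hex: #3C5647
R = 3C₁₆ = 60
G = 56₁₆ = 86
B = 47₁₆ = 71
= RGB(60, 86, 71)


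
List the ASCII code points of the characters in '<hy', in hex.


String: '<hy'  (3 characters)
Per-character ASCII lookup:
  '<': special character: '<' = 60 → 0x3C
  'h': lowercase starts at 97: 'h' = 97 + 7 = 104 → 0x68
  'y': lowercase starts at 97: 'y' = 97 + 24 = 121 → 0x79
= 0x3C 0x68 0x79


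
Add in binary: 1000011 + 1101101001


Align and add column by column (LSB to MSB, carry propagating):
  00001000011
+ 01101101001
  -----------
  col 0: 1 + 1 + 0 (carry in) = 2 → bit 0, carry out 1
  col 1: 1 + 0 + 1 (carry in) = 2 → bit 0, carry out 1
  col 2: 0 + 0 + 1 (carry in) = 1 → bit 1, carry out 0
  col 3: 0 + 1 + 0 (carry in) = 1 → bit 1, carry out 0
  col 4: 0 + 0 + 0 (carry in) = 0 → bit 0, carry out 0
  col 5: 0 + 1 + 0 (carry in) = 1 → bit 1, carry out 0
  col 6: 1 + 1 + 0 (carry in) = 2 → bit 0, carry out 1
  col 7: 0 + 0 + 1 (carry in) = 1 → bit 1, carry out 0
  col 8: 0 + 1 + 0 (carry in) = 1 → bit 1, carry out 0
  col 9: 0 + 1 + 0 (carry in) = 1 → bit 1, carry out 0
  col 10: 0 + 0 + 0 (carry in) = 0 → bit 0, carry out 0
Reading bits MSB→LSB: 01110101100
Strip leading zeros: 1110101100
= 1110101100


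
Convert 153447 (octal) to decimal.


Positional values:
Position 0: 7 × 8^0 = 7
Position 1: 4 × 8^1 = 32
Position 2: 4 × 8^2 = 256
Position 3: 3 × 8^3 = 1536
Position 4: 5 × 8^4 = 20480
Position 5: 1 × 8^5 = 32768
Sum = 7 + 32 + 256 + 1536 + 20480 + 32768
= 55079


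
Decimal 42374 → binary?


Divide by 2 repeatedly:
42374 ÷ 2 = 21187 remainder 0
21187 ÷ 2 = 10593 remainder 1
10593 ÷ 2 = 5296 remainder 1
5296 ÷ 2 = 2648 remainder 0
2648 ÷ 2 = 1324 remainder 0
1324 ÷ 2 = 662 remainder 0
662 ÷ 2 = 331 remainder 0
331 ÷ 2 = 165 remainder 1
165 ÷ 2 = 82 remainder 1
82 ÷ 2 = 41 remainder 0
41 ÷ 2 = 20 remainder 1
20 ÷ 2 = 10 remainder 0
10 ÷ 2 = 5 remainder 0
5 ÷ 2 = 2 remainder 1
2 ÷ 2 = 1 remainder 0
1 ÷ 2 = 0 remainder 1
Reading remainders bottom-up:
= 1010010110000110


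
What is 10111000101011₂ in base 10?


Positional values:
Bit 0: 1 × 2^0 = 1
Bit 1: 1 × 2^1 = 2
Bit 3: 1 × 2^3 = 8
Bit 5: 1 × 2^5 = 32
Bit 9: 1 × 2^9 = 512
Bit 10: 1 × 2^10 = 1024
Bit 11: 1 × 2^11 = 2048
Bit 13: 1 × 2^13 = 8192
Sum = 1 + 2 + 8 + 32 + 512 + 1024 + 2048 + 8192
= 11819


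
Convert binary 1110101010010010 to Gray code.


Binary: 1110101010010010
Gray code: G = B XOR (B >> 1)
B >> 1 = 0111010101001001
1110101010010010 XOR 0111010101001001:
  1 XOR 0 = 1
  1 XOR 1 = 0
  1 XOR 1 = 0
  0 XOR 1 = 1
  1 XOR 0 = 1
  0 XOR 1 = 1
  1 XOR 0 = 1
  0 XOR 1 = 1
  1 XOR 0 = 1
  0 XOR 1 = 1
  0 XOR 0 = 0
  1 XOR 0 = 1
  0 XOR 1 = 1
  0 XOR 0 = 0
  1 XOR 0 = 1
  0 XOR 1 = 1
= 1001111111011011


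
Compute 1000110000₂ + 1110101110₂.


Align and add column by column (LSB to MSB, carry propagating):
  01000110000
+ 01110101110
  -----------
  col 0: 0 + 0 + 0 (carry in) = 0 → bit 0, carry out 0
  col 1: 0 + 1 + 0 (carry in) = 1 → bit 1, carry out 0
  col 2: 0 + 1 + 0 (carry in) = 1 → bit 1, carry out 0
  col 3: 0 + 1 + 0 (carry in) = 1 → bit 1, carry out 0
  col 4: 1 + 0 + 0 (carry in) = 1 → bit 1, carry out 0
  col 5: 1 + 1 + 0 (carry in) = 2 → bit 0, carry out 1
  col 6: 0 + 0 + 1 (carry in) = 1 → bit 1, carry out 0
  col 7: 0 + 1 + 0 (carry in) = 1 → bit 1, carry out 0
  col 8: 0 + 1 + 0 (carry in) = 1 → bit 1, carry out 0
  col 9: 1 + 1 + 0 (carry in) = 2 → bit 0, carry out 1
  col 10: 0 + 0 + 1 (carry in) = 1 → bit 1, carry out 0
Reading bits MSB→LSB: 10111011110
Strip leading zeros: 10111011110
= 10111011110


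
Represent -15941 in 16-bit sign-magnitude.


Sign bit: 1 (negative)
Magnitude: 15941 = 011111001000101
= 1011111001000101


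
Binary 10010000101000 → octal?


Group into 3-bit groups: 010010000101000
  010 = 2
  010 = 2
  000 = 0
  101 = 5
  000 = 0
= 0o22050


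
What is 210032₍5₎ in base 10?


Positional values (base 5):
  2 × 5^0 = 2 × 1 = 2
  3 × 5^1 = 3 × 5 = 15
  0 × 5^2 = 0 × 25 = 0
  0 × 5^3 = 0 × 125 = 0
  1 × 5^4 = 1 × 625 = 625
  2 × 5^5 = 2 × 3125 = 6250
Sum = 2 + 15 + 0 + 0 + 625 + 6250
= 6892


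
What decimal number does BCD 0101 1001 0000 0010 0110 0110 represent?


Each 4-bit group → digit:
  0101 → 5
  1001 → 9
  0000 → 0
  0010 → 2
  0110 → 6
  0110 → 6
= 590266


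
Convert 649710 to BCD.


Each digit → 4-bit binary:
  6 → 0110
  4 → 0100
  9 → 1001
  7 → 0111
  1 → 0001
  0 → 0000
= 0110 0100 1001 0111 0001 0000


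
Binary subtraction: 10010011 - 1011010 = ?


Align and subtract column by column (LSB to MSB, borrowing when needed):
  10010011
- 01011010
  --------
  col 0: (1 - 0 borrow-in) - 0 → 1 - 0 = 1, borrow out 0
  col 1: (1 - 0 borrow-in) - 1 → 1 - 1 = 0, borrow out 0
  col 2: (0 - 0 borrow-in) - 0 → 0 - 0 = 0, borrow out 0
  col 3: (0 - 0 borrow-in) - 1 → borrow from next column: (0+2) - 1 = 1, borrow out 1
  col 4: (1 - 1 borrow-in) - 1 → borrow from next column: (0+2) - 1 = 1, borrow out 1
  col 5: (0 - 1 borrow-in) - 0 → borrow from next column: (-1+2) - 0 = 1, borrow out 1
  col 6: (0 - 1 borrow-in) - 1 → borrow from next column: (-1+2) - 1 = 0, borrow out 1
  col 7: (1 - 1 borrow-in) - 0 → 0 - 0 = 0, borrow out 0
Reading bits MSB→LSB: 00111001
Strip leading zeros: 111001
= 111001


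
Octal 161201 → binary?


Each octal digit → 3 binary bits:
  1 = 001
  6 = 110
  1 = 001
  2 = 010
  0 = 000
  1 = 001
Concatenate: 001 110 001 010 000 001
= 001110001010000001


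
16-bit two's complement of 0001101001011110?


Original: 0001101001011110
Step 1 - Invert all bits: 1110010110100001
Step 2 - Add 1: 1110010110100001 + 1
= 1110010110100010 (represents -6750)


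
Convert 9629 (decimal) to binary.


Divide by 2 repeatedly:
9629 ÷ 2 = 4814 remainder 1
4814 ÷ 2 = 2407 remainder 0
2407 ÷ 2 = 1203 remainder 1
1203 ÷ 2 = 601 remainder 1
601 ÷ 2 = 300 remainder 1
300 ÷ 2 = 150 remainder 0
150 ÷ 2 = 75 remainder 0
75 ÷ 2 = 37 remainder 1
37 ÷ 2 = 18 remainder 1
18 ÷ 2 = 9 remainder 0
9 ÷ 2 = 4 remainder 1
4 ÷ 2 = 2 remainder 0
2 ÷ 2 = 1 remainder 0
1 ÷ 2 = 0 remainder 1
Reading remainders bottom-up:
= 10010110011101


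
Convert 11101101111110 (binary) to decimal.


Positional values:
Bit 1: 1 × 2^1 = 2
Bit 2: 1 × 2^2 = 4
Bit 3: 1 × 2^3 = 8
Bit 4: 1 × 2^4 = 16
Bit 5: 1 × 2^5 = 32
Bit 6: 1 × 2^6 = 64
Bit 8: 1 × 2^8 = 256
Bit 9: 1 × 2^9 = 512
Bit 11: 1 × 2^11 = 2048
Bit 12: 1 × 2^12 = 4096
Bit 13: 1 × 2^13 = 8192
Sum = 2 + 4 + 8 + 16 + 32 + 64 + 256 + 512 + 2048 + 4096 + 8192
= 15230


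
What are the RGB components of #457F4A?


Hex: #457F4A
R = 45₁₆ = 69
G = 7F₁₆ = 127
B = 4A₁₆ = 74
= RGB(69, 127, 74)


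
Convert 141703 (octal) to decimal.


Positional values:
Position 0: 3 × 8^0 = 3
Position 1: 0 × 8^1 = 0
Position 2: 7 × 8^2 = 448
Position 3: 1 × 8^3 = 512
Position 4: 4 × 8^4 = 16384
Position 5: 1 × 8^5 = 32768
Sum = 3 + 0 + 448 + 512 + 16384 + 32768
= 50115


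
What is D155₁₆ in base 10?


Positional values:
Position 0: 5 × 16^0 = 5 × 1 = 5
Position 1: 5 × 16^1 = 5 × 16 = 80
Position 2: 1 × 16^2 = 1 × 256 = 256
Position 3: D × 16^3 = 13 × 4096 = 53248
Sum = 5 + 80 + 256 + 53248
= 53589


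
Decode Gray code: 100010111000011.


Gray code: 100010111000011
MSB stays the same: 1
Each subsequent bit = prev_binary XOR current_gray:
  B[1] = 1 XOR 0 = 1
  B[2] = 1 XOR 0 = 1
  B[3] = 1 XOR 0 = 1
  B[4] = 1 XOR 1 = 0
  B[5] = 0 XOR 0 = 0
  B[6] = 0 XOR 1 = 1
  B[7] = 1 XOR 1 = 0
  B[8] = 0 XOR 1 = 1
  B[9] = 1 XOR 0 = 1
  B[10] = 1 XOR 0 = 1
  B[11] = 1 XOR 0 = 1
  B[12] = 1 XOR 0 = 1
  B[13] = 1 XOR 1 = 0
  B[14] = 0 XOR 1 = 1
= 111100101111101 (31101 decimal)


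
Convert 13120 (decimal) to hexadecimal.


Divide by 16 repeatedly:
13120 ÷ 16 = 820 remainder 0 (0)
820 ÷ 16 = 51 remainder 4 (4)
51 ÷ 16 = 3 remainder 3 (3)
3 ÷ 16 = 0 remainder 3 (3)
Reading remainders bottom-up:
= 0x3340


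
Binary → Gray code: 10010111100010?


Binary: 10010111100010
Gray code: G = B XOR (B >> 1)
B >> 1 = 01001011110001
10010111100010 XOR 01001011110001:
  1 XOR 0 = 1
  0 XOR 1 = 1
  0 XOR 0 = 0
  1 XOR 0 = 1
  0 XOR 1 = 1
  1 XOR 0 = 1
  1 XOR 1 = 0
  1 XOR 1 = 0
  1 XOR 1 = 0
  0 XOR 1 = 1
  0 XOR 0 = 0
  0 XOR 0 = 0
  1 XOR 0 = 1
  0 XOR 1 = 1
= 11011100010011


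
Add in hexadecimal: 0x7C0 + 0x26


Align and add column by column (LSB to MSB, each column mod 16 with carry):
  07C0
+ 0026
  ----
  col 0: 0(0) + 6(6) + 0 (carry in) = 6 → 6(6), carry out 0
  col 1: C(12) + 2(2) + 0 (carry in) = 14 → E(14), carry out 0
  col 2: 7(7) + 0(0) + 0 (carry in) = 7 → 7(7), carry out 0
  col 3: 0(0) + 0(0) + 0 (carry in) = 0 → 0(0), carry out 0
Reading digits MSB→LSB: 07E6
Strip leading zeros: 7E6
= 0x7E6


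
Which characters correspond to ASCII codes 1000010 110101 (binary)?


Codes (binary): 1000010 110101
Per-code ASCII lookup:
  1000010 = 66  (range 65-90: uppercase, 66 - 65 = 1) → 'B'
  110101 = 53  (range 48-57: digits, 53 - 48 = 5) → '5'
= 'B5'


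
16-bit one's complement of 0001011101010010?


Original: 0001011101010010
Invert all bits:
  bit 0: 0 → 1
  bit 1: 0 → 1
  bit 2: 0 → 1
  bit 3: 1 → 0
  bit 4: 0 → 1
  bit 5: 1 → 0
  bit 6: 1 → 0
  bit 7: 1 → 0
  bit 8: 0 → 1
  bit 9: 1 → 0
  bit 10: 0 → 1
  bit 11: 1 → 0
  bit 12: 0 → 1
  bit 13: 0 → 1
  bit 14: 1 → 0
  bit 15: 0 → 1
= 1110100010101101


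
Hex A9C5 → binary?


Each hex digit → 4 binary bits:
  A = 1010
  9 = 1001
  C = 1100
  5 = 0101
Concatenate: 1010 1001 1100 0101
= 1010100111000101


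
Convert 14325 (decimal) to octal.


Divide by 8 repeatedly:
14325 ÷ 8 = 1790 remainder 5
1790 ÷ 8 = 223 remainder 6
223 ÷ 8 = 27 remainder 7
27 ÷ 8 = 3 remainder 3
3 ÷ 8 = 0 remainder 3
Reading remainders bottom-up:
= 0o33765


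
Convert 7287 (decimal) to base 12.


Divide by 12 repeatedly:
7287 ÷ 12 = 607 remainder 3
607 ÷ 12 = 50 remainder 7
50 ÷ 12 = 4 remainder 2
4 ÷ 12 = 0 remainder 4
Reading remainders bottom-up:
= 4273


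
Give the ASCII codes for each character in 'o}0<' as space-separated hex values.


String: 'o}0<'  (4 characters)
Per-character ASCII lookup:
  'o': lowercase starts at 97: 'o' = 97 + 14 = 111 → 0x6F
  '}': special character: '}' = 125 → 0x7D
  '0': digits start at 48: '0' = 48 + 0 = 48 → 0x30
  '<': special character: '<' = 60 → 0x3C
= 0x6F 0x7D 0x30 0x3C


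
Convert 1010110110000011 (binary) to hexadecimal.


Group into 4-bit nibbles: 1010110110000011
  1010 = A
  1101 = D
  1000 = 8
  0011 = 3
= 0xAD83


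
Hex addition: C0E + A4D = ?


Align and add column by column (LSB to MSB, each column mod 16 with carry):
  0C0E
+ 0A4D
  ----
  col 0: E(14) + D(13) + 0 (carry in) = 27 → B(11), carry out 1
  col 1: 0(0) + 4(4) + 1 (carry in) = 5 → 5(5), carry out 0
  col 2: C(12) + A(10) + 0 (carry in) = 22 → 6(6), carry out 1
  col 3: 0(0) + 0(0) + 1 (carry in) = 1 → 1(1), carry out 0
Reading digits MSB→LSB: 165B
Strip leading zeros: 165B
= 0x165B


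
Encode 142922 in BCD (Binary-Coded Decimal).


Each digit → 4-bit binary:
  1 → 0001
  4 → 0100
  2 → 0010
  9 → 1001
  2 → 0010
  2 → 0010
= 0001 0100 0010 1001 0010 0010


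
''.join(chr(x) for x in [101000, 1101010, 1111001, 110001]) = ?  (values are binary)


Codes (binary): 101000 1101010 1111001 110001
Per-code ASCII lookup:
  101000 = 40  (special character) → '('
  1101010 = 106  (range 97-122: lowercase, 106 - 97 = 9) → 'j'
  1111001 = 121  (range 97-122: lowercase, 121 - 97 = 24) → 'y'
  110001 = 49  (range 48-57: digits, 49 - 48 = 1) → '1'
= '(jy1'


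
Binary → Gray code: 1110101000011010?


Binary: 1110101000011010
Gray code: G = B XOR (B >> 1)
B >> 1 = 0111010100001101
1110101000011010 XOR 0111010100001101:
  1 XOR 0 = 1
  1 XOR 1 = 0
  1 XOR 1 = 0
  0 XOR 1 = 1
  1 XOR 0 = 1
  0 XOR 1 = 1
  1 XOR 0 = 1
  0 XOR 1 = 1
  0 XOR 0 = 0
  0 XOR 0 = 0
  0 XOR 0 = 0
  1 XOR 0 = 1
  1 XOR 1 = 0
  0 XOR 1 = 1
  1 XOR 0 = 1
  0 XOR 1 = 1
= 1001111100010111


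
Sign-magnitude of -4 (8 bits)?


Sign bit: 1 (negative)
Magnitude: 4 = 0000100
= 10000100


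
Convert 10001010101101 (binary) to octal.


Group into 3-bit groups: 010001010101101
  010 = 2
  001 = 1
  010 = 2
  101 = 5
  101 = 5
= 0o21255


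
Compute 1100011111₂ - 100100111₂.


Align and subtract column by column (LSB to MSB, borrowing when needed):
  1100011111
- 0100100111
  ----------
  col 0: (1 - 0 borrow-in) - 1 → 1 - 1 = 0, borrow out 0
  col 1: (1 - 0 borrow-in) - 1 → 1 - 1 = 0, borrow out 0
  col 2: (1 - 0 borrow-in) - 1 → 1 - 1 = 0, borrow out 0
  col 3: (1 - 0 borrow-in) - 0 → 1 - 0 = 1, borrow out 0
  col 4: (1 - 0 borrow-in) - 0 → 1 - 0 = 1, borrow out 0
  col 5: (0 - 0 borrow-in) - 1 → borrow from next column: (0+2) - 1 = 1, borrow out 1
  col 6: (0 - 1 borrow-in) - 0 → borrow from next column: (-1+2) - 0 = 1, borrow out 1
  col 7: (0 - 1 borrow-in) - 0 → borrow from next column: (-1+2) - 0 = 1, borrow out 1
  col 8: (1 - 1 borrow-in) - 1 → borrow from next column: (0+2) - 1 = 1, borrow out 1
  col 9: (1 - 1 borrow-in) - 0 → 0 - 0 = 0, borrow out 0
Reading bits MSB→LSB: 0111111000
Strip leading zeros: 111111000
= 111111000


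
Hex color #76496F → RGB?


Hex: #76496F
R = 76₁₆ = 118
G = 49₁₆ = 73
B = 6F₁₆ = 111
= RGB(118, 73, 111)


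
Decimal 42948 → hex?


Divide by 16 repeatedly:
42948 ÷ 16 = 2684 remainder 4 (4)
2684 ÷ 16 = 167 remainder 12 (C)
167 ÷ 16 = 10 remainder 7 (7)
10 ÷ 16 = 0 remainder 10 (A)
Reading remainders bottom-up:
= 0xA7C4


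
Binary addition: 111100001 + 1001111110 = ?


Align and add column by column (LSB to MSB, carry propagating):
  00111100001
+ 01001111110
  -----------
  col 0: 1 + 0 + 0 (carry in) = 1 → bit 1, carry out 0
  col 1: 0 + 1 + 0 (carry in) = 1 → bit 1, carry out 0
  col 2: 0 + 1 + 0 (carry in) = 1 → bit 1, carry out 0
  col 3: 0 + 1 + 0 (carry in) = 1 → bit 1, carry out 0
  col 4: 0 + 1 + 0 (carry in) = 1 → bit 1, carry out 0
  col 5: 1 + 1 + 0 (carry in) = 2 → bit 0, carry out 1
  col 6: 1 + 1 + 1 (carry in) = 3 → bit 1, carry out 1
  col 7: 1 + 0 + 1 (carry in) = 2 → bit 0, carry out 1
  col 8: 1 + 0 + 1 (carry in) = 2 → bit 0, carry out 1
  col 9: 0 + 1 + 1 (carry in) = 2 → bit 0, carry out 1
  col 10: 0 + 0 + 1 (carry in) = 1 → bit 1, carry out 0
Reading bits MSB→LSB: 10001011111
Strip leading zeros: 10001011111
= 10001011111


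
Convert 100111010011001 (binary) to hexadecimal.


Group into 4-bit nibbles: 0100111010011001
  0100 = 4
  1110 = E
  1001 = 9
  1001 = 9
= 0x4E99


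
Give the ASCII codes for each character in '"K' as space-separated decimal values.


String: '"K'  (2 characters)
Per-character ASCII lookup:
  '"': special character: '"' = 34
  'K': uppercase starts at 65: 'K' = 65 + 10 = 75
= 34 75


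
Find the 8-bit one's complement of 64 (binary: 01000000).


Original: 01000000
Invert all bits:
  bit 0: 0 → 1
  bit 1: 1 → 0
  bit 2: 0 → 1
  bit 3: 0 → 1
  bit 4: 0 → 1
  bit 5: 0 → 1
  bit 6: 0 → 1
  bit 7: 0 → 1
= 10111111


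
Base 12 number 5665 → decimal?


Positional values (base 12):
  5 × 12^0 = 5 × 1 = 5
  6 × 12^1 = 6 × 12 = 72
  6 × 12^2 = 6 × 144 = 864
  5 × 12^3 = 5 × 1728 = 8640
Sum = 5 + 72 + 864 + 8640
= 9581


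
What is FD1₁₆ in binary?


Each hex digit → 4 binary bits:
  F = 1111
  D = 1101
  1 = 0001
Concatenate: 1111 1101 0001
= 111111010001


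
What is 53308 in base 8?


Divide by 8 repeatedly:
53308 ÷ 8 = 6663 remainder 4
6663 ÷ 8 = 832 remainder 7
832 ÷ 8 = 104 remainder 0
104 ÷ 8 = 13 remainder 0
13 ÷ 8 = 1 remainder 5
1 ÷ 8 = 0 remainder 1
Reading remainders bottom-up:
= 0o150074


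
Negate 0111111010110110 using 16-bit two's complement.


Original: 0111111010110110
Step 1 - Invert all bits: 1000000101001001
Step 2 - Add 1: 1000000101001001 + 1
= 1000000101001010 (represents -32438)


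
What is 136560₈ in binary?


Each octal digit → 3 binary bits:
  1 = 001
  3 = 011
  6 = 110
  5 = 101
  6 = 110
  0 = 000
Concatenate: 001 011 110 101 110 000
= 001011110101110000


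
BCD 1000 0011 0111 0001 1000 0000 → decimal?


Each 4-bit group → digit:
  1000 → 8
  0011 → 3
  0111 → 7
  0001 → 1
  1000 → 8
  0000 → 0
= 837180


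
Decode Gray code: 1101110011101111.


Gray code: 1101110011101111
MSB stays the same: 1
Each subsequent bit = prev_binary XOR current_gray:
  B[1] = 1 XOR 1 = 0
  B[2] = 0 XOR 0 = 0
  B[3] = 0 XOR 1 = 1
  B[4] = 1 XOR 1 = 0
  B[5] = 0 XOR 1 = 1
  B[6] = 1 XOR 0 = 1
  B[7] = 1 XOR 0 = 1
  B[8] = 1 XOR 1 = 0
  B[9] = 0 XOR 1 = 1
  B[10] = 1 XOR 1 = 0
  B[11] = 0 XOR 0 = 0
  B[12] = 0 XOR 1 = 1
  B[13] = 1 XOR 1 = 0
  B[14] = 0 XOR 1 = 1
  B[15] = 1 XOR 1 = 0
= 1001011101001010 (38730 decimal)


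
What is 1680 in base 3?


Divide by 3 repeatedly:
1680 ÷ 3 = 560 remainder 0
560 ÷ 3 = 186 remainder 2
186 ÷ 3 = 62 remainder 0
62 ÷ 3 = 20 remainder 2
20 ÷ 3 = 6 remainder 2
6 ÷ 3 = 2 remainder 0
2 ÷ 3 = 0 remainder 2
Reading remainders bottom-up:
= 2022020


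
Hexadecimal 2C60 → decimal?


Positional values:
Position 0: 0 × 16^0 = 0 × 1 = 0
Position 1: 6 × 16^1 = 6 × 16 = 96
Position 2: C × 16^2 = 12 × 256 = 3072
Position 3: 2 × 16^3 = 2 × 4096 = 8192
Sum = 0 + 96 + 3072 + 8192
= 11360


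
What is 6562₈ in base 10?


Positional values:
Position 0: 2 × 8^0 = 2
Position 1: 6 × 8^1 = 48
Position 2: 5 × 8^2 = 320
Position 3: 6 × 8^3 = 3072
Sum = 2 + 48 + 320 + 3072
= 3442


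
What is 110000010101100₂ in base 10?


Positional values:
Bit 2: 1 × 2^2 = 4
Bit 3: 1 × 2^3 = 8
Bit 5: 1 × 2^5 = 32
Bit 7: 1 × 2^7 = 128
Bit 13: 1 × 2^13 = 8192
Bit 14: 1 × 2^14 = 16384
Sum = 4 + 8 + 32 + 128 + 8192 + 16384
= 24748


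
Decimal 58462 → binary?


Divide by 2 repeatedly:
58462 ÷ 2 = 29231 remainder 0
29231 ÷ 2 = 14615 remainder 1
14615 ÷ 2 = 7307 remainder 1
7307 ÷ 2 = 3653 remainder 1
3653 ÷ 2 = 1826 remainder 1
1826 ÷ 2 = 913 remainder 0
913 ÷ 2 = 456 remainder 1
456 ÷ 2 = 228 remainder 0
228 ÷ 2 = 114 remainder 0
114 ÷ 2 = 57 remainder 0
57 ÷ 2 = 28 remainder 1
28 ÷ 2 = 14 remainder 0
14 ÷ 2 = 7 remainder 0
7 ÷ 2 = 3 remainder 1
3 ÷ 2 = 1 remainder 1
1 ÷ 2 = 0 remainder 1
Reading remainders bottom-up:
= 1110010001011110


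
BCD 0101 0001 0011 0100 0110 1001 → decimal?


Each 4-bit group → digit:
  0101 → 5
  0001 → 1
  0011 → 3
  0100 → 4
  0110 → 6
  1001 → 9
= 513469


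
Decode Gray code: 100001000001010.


Gray code: 100001000001010
MSB stays the same: 1
Each subsequent bit = prev_binary XOR current_gray:
  B[1] = 1 XOR 0 = 1
  B[2] = 1 XOR 0 = 1
  B[3] = 1 XOR 0 = 1
  B[4] = 1 XOR 0 = 1
  B[5] = 1 XOR 1 = 0
  B[6] = 0 XOR 0 = 0
  B[7] = 0 XOR 0 = 0
  B[8] = 0 XOR 0 = 0
  B[9] = 0 XOR 0 = 0
  B[10] = 0 XOR 0 = 0
  B[11] = 0 XOR 1 = 1
  B[12] = 1 XOR 0 = 1
  B[13] = 1 XOR 1 = 0
  B[14] = 0 XOR 0 = 0
= 111110000001100 (31756 decimal)


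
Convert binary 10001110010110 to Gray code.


Binary: 10001110010110
Gray code: G = B XOR (B >> 1)
B >> 1 = 01000111001011
10001110010110 XOR 01000111001011:
  1 XOR 0 = 1
  0 XOR 1 = 1
  0 XOR 0 = 0
  0 XOR 0 = 0
  1 XOR 0 = 1
  1 XOR 1 = 0
  1 XOR 1 = 0
  0 XOR 1 = 1
  0 XOR 0 = 0
  1 XOR 0 = 1
  0 XOR 1 = 1
  1 XOR 0 = 1
  1 XOR 1 = 0
  0 XOR 1 = 1
= 11001001011101


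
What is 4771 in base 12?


Divide by 12 repeatedly:
4771 ÷ 12 = 397 remainder 7
397 ÷ 12 = 33 remainder 1
33 ÷ 12 = 2 remainder 9
2 ÷ 12 = 0 remainder 2
Reading remainders bottom-up:
= 2917


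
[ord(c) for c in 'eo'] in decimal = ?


String: 'eo'  (2 characters)
Per-character ASCII lookup:
  'e': lowercase starts at 97: 'e' = 97 + 4 = 101
  'o': lowercase starts at 97: 'o' = 97 + 14 = 111
= 101 111


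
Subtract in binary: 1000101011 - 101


Align and subtract column by column (LSB to MSB, borrowing when needed):
  1000101011
- 0000000101
  ----------
  col 0: (1 - 0 borrow-in) - 1 → 1 - 1 = 0, borrow out 0
  col 1: (1 - 0 borrow-in) - 0 → 1 - 0 = 1, borrow out 0
  col 2: (0 - 0 borrow-in) - 1 → borrow from next column: (0+2) - 1 = 1, borrow out 1
  col 3: (1 - 1 borrow-in) - 0 → 0 - 0 = 0, borrow out 0
  col 4: (0 - 0 borrow-in) - 0 → 0 - 0 = 0, borrow out 0
  col 5: (1 - 0 borrow-in) - 0 → 1 - 0 = 1, borrow out 0
  col 6: (0 - 0 borrow-in) - 0 → 0 - 0 = 0, borrow out 0
  col 7: (0 - 0 borrow-in) - 0 → 0 - 0 = 0, borrow out 0
  col 8: (0 - 0 borrow-in) - 0 → 0 - 0 = 0, borrow out 0
  col 9: (1 - 0 borrow-in) - 0 → 1 - 0 = 1, borrow out 0
Reading bits MSB→LSB: 1000100110
Strip leading zeros: 1000100110
= 1000100110


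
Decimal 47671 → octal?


Divide by 8 repeatedly:
47671 ÷ 8 = 5958 remainder 7
5958 ÷ 8 = 744 remainder 6
744 ÷ 8 = 93 remainder 0
93 ÷ 8 = 11 remainder 5
11 ÷ 8 = 1 remainder 3
1 ÷ 8 = 0 remainder 1
Reading remainders bottom-up:
= 0o135067


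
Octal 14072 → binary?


Each octal digit → 3 binary bits:
  1 = 001
  4 = 100
  0 = 000
  7 = 111
  2 = 010
Concatenate: 001 100 000 111 010
= 001100000111010


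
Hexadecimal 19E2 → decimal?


Positional values:
Position 0: 2 × 16^0 = 2 × 1 = 2
Position 1: E × 16^1 = 14 × 16 = 224
Position 2: 9 × 16^2 = 9 × 256 = 2304
Position 3: 1 × 16^3 = 1 × 4096 = 4096
Sum = 2 + 224 + 2304 + 4096
= 6626


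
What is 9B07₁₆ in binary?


Each hex digit → 4 binary bits:
  9 = 1001
  B = 1011
  0 = 0000
  7 = 0111
Concatenate: 1001 1011 0000 0111
= 1001101100000111


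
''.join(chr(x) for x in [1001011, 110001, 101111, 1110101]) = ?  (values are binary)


Codes (binary): 1001011 110001 101111 1110101
Per-code ASCII lookup:
  1001011 = 75  (range 65-90: uppercase, 75 - 65 = 10) → 'K'
  110001 = 49  (range 48-57: digits, 49 - 48 = 1) → '1'
  101111 = 47  (special character) → '/'
  1110101 = 117  (range 97-122: lowercase, 117 - 97 = 20) → 'u'
= 'K1/u'


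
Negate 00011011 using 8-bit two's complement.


Original: 00011011
Step 1 - Invert all bits: 11100100
Step 2 - Add 1: 11100100 + 1
= 11100101 (represents -27)


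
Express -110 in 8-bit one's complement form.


Original: 01101110
Invert all bits:
  bit 0: 0 → 1
  bit 1: 1 → 0
  bit 2: 1 → 0
  bit 3: 0 → 1
  bit 4: 1 → 0
  bit 5: 1 → 0
  bit 6: 1 → 0
  bit 7: 0 → 1
= 10010001


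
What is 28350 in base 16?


Divide by 16 repeatedly:
28350 ÷ 16 = 1771 remainder 14 (E)
1771 ÷ 16 = 110 remainder 11 (B)
110 ÷ 16 = 6 remainder 14 (E)
6 ÷ 16 = 0 remainder 6 (6)
Reading remainders bottom-up:
= 0x6EBE


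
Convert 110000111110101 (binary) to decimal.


Positional values:
Bit 0: 1 × 2^0 = 1
Bit 2: 1 × 2^2 = 4
Bit 4: 1 × 2^4 = 16
Bit 5: 1 × 2^5 = 32
Bit 6: 1 × 2^6 = 64
Bit 7: 1 × 2^7 = 128
Bit 8: 1 × 2^8 = 256
Bit 13: 1 × 2^13 = 8192
Bit 14: 1 × 2^14 = 16384
Sum = 1 + 4 + 16 + 32 + 64 + 128 + 256 + 8192 + 16384
= 25077


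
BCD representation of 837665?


Each digit → 4-bit binary:
  8 → 1000
  3 → 0011
  7 → 0111
  6 → 0110
  6 → 0110
  5 → 0101
= 1000 0011 0111 0110 0110 0101


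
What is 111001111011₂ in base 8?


Group into 3-bit groups: 111001111011
  111 = 7
  001 = 1
  111 = 7
  011 = 3
= 0o7173


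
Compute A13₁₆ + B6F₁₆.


Align and add column by column (LSB to MSB, each column mod 16 with carry):
  0A13
+ 0B6F
  ----
  col 0: 3(3) + F(15) + 0 (carry in) = 18 → 2(2), carry out 1
  col 1: 1(1) + 6(6) + 1 (carry in) = 8 → 8(8), carry out 0
  col 2: A(10) + B(11) + 0 (carry in) = 21 → 5(5), carry out 1
  col 3: 0(0) + 0(0) + 1 (carry in) = 1 → 1(1), carry out 0
Reading digits MSB→LSB: 1582
Strip leading zeros: 1582
= 0x1582


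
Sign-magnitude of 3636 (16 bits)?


Sign bit: 0 (positive)
Magnitude: 3636 = 000111000110100
= 0000111000110100


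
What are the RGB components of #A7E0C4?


Hex: #A7E0C4
R = A7₁₆ = 167
G = E0₁₆ = 224
B = C4₁₆ = 196
= RGB(167, 224, 196)


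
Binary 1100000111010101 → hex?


Group into 4-bit nibbles: 1100000111010101
  1100 = C
  0001 = 1
  1101 = D
  0101 = 5
= 0xC1D5


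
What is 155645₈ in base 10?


Positional values:
Position 0: 5 × 8^0 = 5
Position 1: 4 × 8^1 = 32
Position 2: 6 × 8^2 = 384
Position 3: 5 × 8^3 = 2560
Position 4: 5 × 8^4 = 20480
Position 5: 1 × 8^5 = 32768
Sum = 5 + 32 + 384 + 2560 + 20480 + 32768
= 56229


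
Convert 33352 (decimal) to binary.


Divide by 2 repeatedly:
33352 ÷ 2 = 16676 remainder 0
16676 ÷ 2 = 8338 remainder 0
8338 ÷ 2 = 4169 remainder 0
4169 ÷ 2 = 2084 remainder 1
2084 ÷ 2 = 1042 remainder 0
1042 ÷ 2 = 521 remainder 0
521 ÷ 2 = 260 remainder 1
260 ÷ 2 = 130 remainder 0
130 ÷ 2 = 65 remainder 0
65 ÷ 2 = 32 remainder 1
32 ÷ 2 = 16 remainder 0
16 ÷ 2 = 8 remainder 0
8 ÷ 2 = 4 remainder 0
4 ÷ 2 = 2 remainder 0
2 ÷ 2 = 1 remainder 0
1 ÷ 2 = 0 remainder 1
Reading remainders bottom-up:
= 1000001001001000


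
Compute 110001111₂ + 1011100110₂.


Align and add column by column (LSB to MSB, carry propagating):
  00110001111
+ 01011100110
  -----------
  col 0: 1 + 0 + 0 (carry in) = 1 → bit 1, carry out 0
  col 1: 1 + 1 + 0 (carry in) = 2 → bit 0, carry out 1
  col 2: 1 + 1 + 1 (carry in) = 3 → bit 1, carry out 1
  col 3: 1 + 0 + 1 (carry in) = 2 → bit 0, carry out 1
  col 4: 0 + 0 + 1 (carry in) = 1 → bit 1, carry out 0
  col 5: 0 + 1 + 0 (carry in) = 1 → bit 1, carry out 0
  col 6: 0 + 1 + 0 (carry in) = 1 → bit 1, carry out 0
  col 7: 1 + 1 + 0 (carry in) = 2 → bit 0, carry out 1
  col 8: 1 + 0 + 1 (carry in) = 2 → bit 0, carry out 1
  col 9: 0 + 1 + 1 (carry in) = 2 → bit 0, carry out 1
  col 10: 0 + 0 + 1 (carry in) = 1 → bit 1, carry out 0
Reading bits MSB→LSB: 10001110101
Strip leading zeros: 10001110101
= 10001110101


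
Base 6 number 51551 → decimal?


Positional values (base 6):
  1 × 6^0 = 1 × 1 = 1
  5 × 6^1 = 5 × 6 = 30
  5 × 6^2 = 5 × 36 = 180
  1 × 6^3 = 1 × 216 = 216
  5 × 6^4 = 5 × 1296 = 6480
Sum = 1 + 30 + 180 + 216 + 6480
= 6907


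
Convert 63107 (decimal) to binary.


Divide by 2 repeatedly:
63107 ÷ 2 = 31553 remainder 1
31553 ÷ 2 = 15776 remainder 1
15776 ÷ 2 = 7888 remainder 0
7888 ÷ 2 = 3944 remainder 0
3944 ÷ 2 = 1972 remainder 0
1972 ÷ 2 = 986 remainder 0
986 ÷ 2 = 493 remainder 0
493 ÷ 2 = 246 remainder 1
246 ÷ 2 = 123 remainder 0
123 ÷ 2 = 61 remainder 1
61 ÷ 2 = 30 remainder 1
30 ÷ 2 = 15 remainder 0
15 ÷ 2 = 7 remainder 1
7 ÷ 2 = 3 remainder 1
3 ÷ 2 = 1 remainder 1
1 ÷ 2 = 0 remainder 1
Reading remainders bottom-up:
= 1111011010000011


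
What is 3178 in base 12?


Divide by 12 repeatedly:
3178 ÷ 12 = 264 remainder 10
264 ÷ 12 = 22 remainder 0
22 ÷ 12 = 1 remainder 10
1 ÷ 12 = 0 remainder 1
Reading remainders bottom-up:
= 1A0A


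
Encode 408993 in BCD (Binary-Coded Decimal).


Each digit → 4-bit binary:
  4 → 0100
  0 → 0000
  8 → 1000
  9 → 1001
  9 → 1001
  3 → 0011
= 0100 0000 1000 1001 1001 0011


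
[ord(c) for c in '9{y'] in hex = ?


String: '9{y'  (3 characters)
Per-character ASCII lookup:
  '9': digits start at 48: '9' = 48 + 9 = 57 → 0x39
  '{': special character: '{' = 123 → 0x7B
  'y': lowercase starts at 97: 'y' = 97 + 24 = 121 → 0x79
= 0x39 0x7B 0x79


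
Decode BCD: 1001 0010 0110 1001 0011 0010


Each 4-bit group → digit:
  1001 → 9
  0010 → 2
  0110 → 6
  1001 → 9
  0011 → 3
  0010 → 2
= 926932


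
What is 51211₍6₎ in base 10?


Positional values (base 6):
  1 × 6^0 = 1 × 1 = 1
  1 × 6^1 = 1 × 6 = 6
  2 × 6^2 = 2 × 36 = 72
  1 × 6^3 = 1 × 216 = 216
  5 × 6^4 = 5 × 1296 = 6480
Sum = 1 + 6 + 72 + 216 + 6480
= 6775


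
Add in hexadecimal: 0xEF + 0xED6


Align and add column by column (LSB to MSB, each column mod 16 with carry):
  00EF
+ 0ED6
  ----
  col 0: F(15) + 6(6) + 0 (carry in) = 21 → 5(5), carry out 1
  col 1: E(14) + D(13) + 1 (carry in) = 28 → C(12), carry out 1
  col 2: 0(0) + E(14) + 1 (carry in) = 15 → F(15), carry out 0
  col 3: 0(0) + 0(0) + 0 (carry in) = 0 → 0(0), carry out 0
Reading digits MSB→LSB: 0FC5
Strip leading zeros: FC5
= 0xFC5


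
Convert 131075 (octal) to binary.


Each octal digit → 3 binary bits:
  1 = 001
  3 = 011
  1 = 001
  0 = 000
  7 = 111
  5 = 101
Concatenate: 001 011 001 000 111 101
= 001011001000111101


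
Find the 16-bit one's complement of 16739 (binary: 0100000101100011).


Original: 0100000101100011
Invert all bits:
  bit 0: 0 → 1
  bit 1: 1 → 0
  bit 2: 0 → 1
  bit 3: 0 → 1
  bit 4: 0 → 1
  bit 5: 0 → 1
  bit 6: 0 → 1
  bit 7: 1 → 0
  bit 8: 0 → 1
  bit 9: 1 → 0
  bit 10: 1 → 0
  bit 11: 0 → 1
  bit 12: 0 → 1
  bit 13: 0 → 1
  bit 14: 1 → 0
  bit 15: 1 → 0
= 1011111010011100
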